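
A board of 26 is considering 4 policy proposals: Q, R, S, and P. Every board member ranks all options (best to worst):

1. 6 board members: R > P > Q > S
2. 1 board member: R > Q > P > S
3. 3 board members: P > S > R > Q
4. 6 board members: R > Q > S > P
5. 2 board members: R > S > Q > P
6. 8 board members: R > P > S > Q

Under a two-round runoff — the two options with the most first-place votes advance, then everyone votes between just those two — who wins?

Round 1 first-place votes: Q 0, R 23, S 0, P 3.
R and P advance.
Runoff: R is preferred to P by 23 voters; P by 3.
R wins the runoff.

R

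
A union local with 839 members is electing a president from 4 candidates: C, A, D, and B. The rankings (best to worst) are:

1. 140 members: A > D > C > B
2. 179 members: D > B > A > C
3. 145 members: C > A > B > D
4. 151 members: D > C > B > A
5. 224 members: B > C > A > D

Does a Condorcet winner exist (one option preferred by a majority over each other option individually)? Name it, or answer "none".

Checking pairwise contests:
D beats C 470–369.
C beats A 520–319.
A beats D 509–330.
C beats B 436–403.
Every option loses at least one head-to-head, so there is no Condorcet winner.

none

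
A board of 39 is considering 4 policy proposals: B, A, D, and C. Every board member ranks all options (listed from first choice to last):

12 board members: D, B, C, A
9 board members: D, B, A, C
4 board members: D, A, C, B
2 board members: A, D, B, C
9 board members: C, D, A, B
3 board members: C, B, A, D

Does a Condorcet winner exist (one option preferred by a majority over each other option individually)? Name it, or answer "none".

D

D vs B: 36–3 for D.
D vs A: 34–5 for D.
D vs C: 27–12 for D.
D beats every other option head-to-head.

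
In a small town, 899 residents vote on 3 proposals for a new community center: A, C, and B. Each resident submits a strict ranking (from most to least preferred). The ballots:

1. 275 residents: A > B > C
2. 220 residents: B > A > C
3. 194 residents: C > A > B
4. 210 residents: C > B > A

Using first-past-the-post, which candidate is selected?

C

First-place votes: A 275, C 404, B 220.
C has the most first-place votes.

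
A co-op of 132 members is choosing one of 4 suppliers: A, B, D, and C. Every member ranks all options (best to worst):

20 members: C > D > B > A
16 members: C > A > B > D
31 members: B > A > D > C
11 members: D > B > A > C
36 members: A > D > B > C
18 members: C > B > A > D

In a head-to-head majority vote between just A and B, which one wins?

B

Voters preferring A to B: 52; preferring B to A: 80.
B wins the head-to-head.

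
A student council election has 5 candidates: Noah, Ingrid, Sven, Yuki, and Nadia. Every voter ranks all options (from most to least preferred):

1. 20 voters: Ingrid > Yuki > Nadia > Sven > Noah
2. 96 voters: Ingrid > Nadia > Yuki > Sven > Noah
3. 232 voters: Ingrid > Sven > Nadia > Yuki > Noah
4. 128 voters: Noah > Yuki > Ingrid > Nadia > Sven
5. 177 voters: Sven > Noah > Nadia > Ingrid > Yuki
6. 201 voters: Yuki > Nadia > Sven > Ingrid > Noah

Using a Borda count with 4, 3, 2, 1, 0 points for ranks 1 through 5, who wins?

Noah: 20·0 + 96·0 + 232·0 + 128·4 + 177·3 + 201·0 = 1043
Ingrid: 20·4 + 96·4 + 232·4 + 128·2 + 177·1 + 201·1 = 2026
Sven: 20·1 + 96·1 + 232·3 + 128·0 + 177·4 + 201·2 = 1922
Yuki: 20·3 + 96·2 + 232·1 + 128·3 + 177·0 + 201·4 = 1672
Nadia: 20·2 + 96·3 + 232·2 + 128·1 + 177·2 + 201·3 = 1877
Ingrid has the highest Borda score (2026).

Ingrid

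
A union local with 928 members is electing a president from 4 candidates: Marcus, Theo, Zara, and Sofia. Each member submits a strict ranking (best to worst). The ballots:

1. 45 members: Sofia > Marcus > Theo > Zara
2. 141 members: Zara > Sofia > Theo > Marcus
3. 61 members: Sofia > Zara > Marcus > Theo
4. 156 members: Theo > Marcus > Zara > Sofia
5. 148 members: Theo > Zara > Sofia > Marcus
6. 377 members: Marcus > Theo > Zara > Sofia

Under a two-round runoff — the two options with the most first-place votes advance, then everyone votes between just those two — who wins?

Round 1 first-place votes: Marcus 377, Theo 304, Zara 141, Sofia 106.
Marcus and Theo advance.
Runoff: Marcus is preferred to Theo by 483 voters; Theo by 445.
Marcus wins the runoff.

Marcus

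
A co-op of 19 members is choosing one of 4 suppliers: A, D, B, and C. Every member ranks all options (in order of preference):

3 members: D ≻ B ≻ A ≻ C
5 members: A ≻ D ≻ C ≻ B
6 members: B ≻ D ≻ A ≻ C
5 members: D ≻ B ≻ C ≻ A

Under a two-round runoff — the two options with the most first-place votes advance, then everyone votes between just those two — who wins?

Round 1 first-place votes: A 5, D 8, B 6, C 0.
D and B advance.
Runoff: D is preferred to B by 13 voters; B by 6.
D wins the runoff.

D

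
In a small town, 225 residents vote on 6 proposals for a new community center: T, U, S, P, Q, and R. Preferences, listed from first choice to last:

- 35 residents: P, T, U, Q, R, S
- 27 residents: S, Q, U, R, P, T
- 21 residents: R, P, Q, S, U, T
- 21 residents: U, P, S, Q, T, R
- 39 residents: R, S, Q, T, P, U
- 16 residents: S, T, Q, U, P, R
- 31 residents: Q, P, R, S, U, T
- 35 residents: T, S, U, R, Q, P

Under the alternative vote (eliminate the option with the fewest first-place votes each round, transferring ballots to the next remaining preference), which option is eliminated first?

Round 1: T 35, U 21, S 43, P 35, Q 31, R 60. Eliminate U.

U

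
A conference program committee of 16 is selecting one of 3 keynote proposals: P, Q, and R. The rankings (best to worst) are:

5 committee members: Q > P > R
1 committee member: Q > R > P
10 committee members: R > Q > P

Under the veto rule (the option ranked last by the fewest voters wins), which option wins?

Q

Last-place votes: P 11, Q 0, R 5.
Q is ranked last by the fewest voters, so Q wins.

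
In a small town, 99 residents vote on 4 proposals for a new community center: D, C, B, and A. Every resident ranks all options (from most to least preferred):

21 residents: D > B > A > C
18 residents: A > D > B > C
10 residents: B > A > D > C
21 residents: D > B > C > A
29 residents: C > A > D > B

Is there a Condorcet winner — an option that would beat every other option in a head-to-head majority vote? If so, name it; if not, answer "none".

none

Checking pairwise contests:
A beats D 57–42.
D beats C 70–29.
D beats B 89–10.
C beats A 50–49.
Every option loses at least one head-to-head, so there is no Condorcet winner.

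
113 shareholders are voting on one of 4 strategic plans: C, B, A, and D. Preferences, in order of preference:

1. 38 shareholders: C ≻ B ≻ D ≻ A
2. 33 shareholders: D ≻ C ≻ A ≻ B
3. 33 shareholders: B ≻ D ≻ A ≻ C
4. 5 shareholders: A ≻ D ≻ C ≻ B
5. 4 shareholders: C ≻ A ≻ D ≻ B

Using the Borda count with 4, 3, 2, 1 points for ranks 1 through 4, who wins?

C: 38·4 + 33·3 + 33·1 + 5·2 + 4·4 = 310
B: 38·3 + 33·1 + 33·4 + 5·1 + 4·1 = 288
A: 38·1 + 33·2 + 33·2 + 5·4 + 4·3 = 202
D: 38·2 + 33·4 + 33·3 + 5·3 + 4·2 = 330
D has the highest Borda score (330).

D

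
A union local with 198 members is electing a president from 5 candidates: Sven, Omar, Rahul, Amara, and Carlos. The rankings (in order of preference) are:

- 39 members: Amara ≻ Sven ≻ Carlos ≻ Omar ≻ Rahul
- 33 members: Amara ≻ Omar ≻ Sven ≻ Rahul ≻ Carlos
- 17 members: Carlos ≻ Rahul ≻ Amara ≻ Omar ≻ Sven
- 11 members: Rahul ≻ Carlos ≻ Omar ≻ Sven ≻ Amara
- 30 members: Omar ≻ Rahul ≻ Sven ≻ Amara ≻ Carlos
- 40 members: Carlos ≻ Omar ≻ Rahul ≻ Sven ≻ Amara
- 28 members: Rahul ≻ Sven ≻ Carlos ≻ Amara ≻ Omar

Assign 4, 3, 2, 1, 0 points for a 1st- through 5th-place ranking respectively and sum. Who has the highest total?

Omar

Sven: 39·3 + 33·2 + 17·0 + 11·1 + 30·2 + 40·1 + 28·3 = 378
Omar: 39·1 + 33·3 + 17·1 + 11·2 + 30·4 + 40·3 + 28·0 = 417
Rahul: 39·0 + 33·1 + 17·3 + 11·4 + 30·3 + 40·2 + 28·4 = 410
Amara: 39·4 + 33·4 + 17·2 + 11·0 + 30·1 + 40·0 + 28·1 = 380
Carlos: 39·2 + 33·0 + 17·4 + 11·3 + 30·0 + 40·4 + 28·2 = 395
Omar has the highest Borda score (417).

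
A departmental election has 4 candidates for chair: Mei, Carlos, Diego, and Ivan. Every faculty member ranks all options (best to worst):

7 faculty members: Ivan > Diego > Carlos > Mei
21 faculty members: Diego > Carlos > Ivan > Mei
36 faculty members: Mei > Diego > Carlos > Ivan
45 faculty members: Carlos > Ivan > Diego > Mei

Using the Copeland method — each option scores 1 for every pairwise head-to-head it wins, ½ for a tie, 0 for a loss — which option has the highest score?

Mei: loses to Carlos, Diego, and Ivan → score 0.
Carlos: beats Mei and Ivan; loses to Diego → score 2.
Diego: beats Mei, Carlos, and Ivan → score 3.
Ivan: beats Mei; loses to Carlos and Diego → score 1.
Diego has the best pairwise record.

Diego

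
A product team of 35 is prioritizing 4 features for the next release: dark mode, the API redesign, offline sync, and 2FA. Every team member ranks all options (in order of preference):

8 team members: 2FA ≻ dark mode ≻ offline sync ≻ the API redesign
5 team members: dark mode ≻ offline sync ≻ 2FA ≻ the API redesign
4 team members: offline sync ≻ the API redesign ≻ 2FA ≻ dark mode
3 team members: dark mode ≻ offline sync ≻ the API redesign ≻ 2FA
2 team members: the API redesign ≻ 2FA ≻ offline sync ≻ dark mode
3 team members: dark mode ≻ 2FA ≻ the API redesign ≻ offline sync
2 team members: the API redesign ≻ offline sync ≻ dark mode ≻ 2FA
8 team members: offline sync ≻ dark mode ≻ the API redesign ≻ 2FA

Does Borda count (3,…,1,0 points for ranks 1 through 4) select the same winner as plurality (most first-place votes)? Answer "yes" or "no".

Borda — scores: dark mode 67, the API redesign 34, offline sync 66, 2FA 43. Winner: dark mode.
Plurality — first-place votes: dark mode 11, the API redesign 4, offline sync 12, 2FA 8. Winner: offline sync.
The two methods disagree.

no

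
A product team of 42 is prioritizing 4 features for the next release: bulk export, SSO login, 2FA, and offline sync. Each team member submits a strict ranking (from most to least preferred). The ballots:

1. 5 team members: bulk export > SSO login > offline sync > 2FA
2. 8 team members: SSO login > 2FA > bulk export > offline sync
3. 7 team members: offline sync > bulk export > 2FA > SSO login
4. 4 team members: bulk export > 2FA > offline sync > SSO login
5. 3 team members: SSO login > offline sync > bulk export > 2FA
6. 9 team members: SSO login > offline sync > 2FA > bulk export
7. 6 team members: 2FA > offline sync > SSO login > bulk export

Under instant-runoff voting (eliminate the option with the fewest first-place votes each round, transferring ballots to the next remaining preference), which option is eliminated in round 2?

Round 1: bulk export 9, SSO login 20, 2FA 6, offline sync 7. Eliminate 2FA.
Round 2: bulk export 9, SSO login 20, offline sync 13. Eliminate bulk export.

bulk export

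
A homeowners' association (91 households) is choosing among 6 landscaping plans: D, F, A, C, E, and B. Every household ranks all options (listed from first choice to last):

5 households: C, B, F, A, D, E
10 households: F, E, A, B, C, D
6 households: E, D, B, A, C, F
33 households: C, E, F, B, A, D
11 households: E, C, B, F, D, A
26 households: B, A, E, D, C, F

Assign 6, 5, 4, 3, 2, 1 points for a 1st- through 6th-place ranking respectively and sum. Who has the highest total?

D: 5·2 + 10·1 + 6·5 + 33·1 + 11·2 + 26·3 = 183
F: 5·4 + 10·6 + 6·1 + 33·4 + 11·3 + 26·1 = 277
A: 5·3 + 10·4 + 6·3 + 33·2 + 11·1 + 26·5 = 280
C: 5·6 + 10·2 + 6·2 + 33·6 + 11·5 + 26·2 = 367
E: 5·1 + 10·5 + 6·6 + 33·5 + 11·6 + 26·4 = 426
B: 5·5 + 10·3 + 6·4 + 33·3 + 11·4 + 26·6 = 378
E has the highest Borda score (426).

E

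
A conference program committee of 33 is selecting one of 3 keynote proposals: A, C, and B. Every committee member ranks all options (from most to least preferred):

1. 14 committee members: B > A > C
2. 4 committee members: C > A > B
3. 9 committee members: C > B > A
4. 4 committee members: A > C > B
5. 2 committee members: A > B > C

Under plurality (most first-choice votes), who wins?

B

First-place votes: A 6, C 13, B 14.
B has the most first-place votes.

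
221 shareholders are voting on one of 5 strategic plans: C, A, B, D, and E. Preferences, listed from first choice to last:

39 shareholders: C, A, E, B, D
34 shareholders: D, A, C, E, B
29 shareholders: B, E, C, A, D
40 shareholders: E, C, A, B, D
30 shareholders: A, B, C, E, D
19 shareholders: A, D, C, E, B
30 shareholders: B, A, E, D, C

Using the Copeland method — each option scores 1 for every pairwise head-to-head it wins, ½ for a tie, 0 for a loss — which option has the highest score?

A

C: beats B, D, and E; loses to A → score 3.
A: beats C, B, D, and E → score 4.
B: beats D; loses to C, A, and E → score 1.
D: loses to C, A, B, and E → score 0.
E: beats B and D; loses to C and A → score 2.
A has the best pairwise record.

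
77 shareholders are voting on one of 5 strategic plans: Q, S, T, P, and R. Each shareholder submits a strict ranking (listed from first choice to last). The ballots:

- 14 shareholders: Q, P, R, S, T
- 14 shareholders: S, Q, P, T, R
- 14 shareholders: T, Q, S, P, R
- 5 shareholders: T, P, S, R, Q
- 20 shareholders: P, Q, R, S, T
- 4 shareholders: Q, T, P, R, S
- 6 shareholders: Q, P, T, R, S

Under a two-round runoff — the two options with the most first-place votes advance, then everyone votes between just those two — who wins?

Round 1 first-place votes: Q 24, S 14, T 19, P 20, R 0.
Q and P advance.
Runoff: Q is preferred to P by 52 voters; P by 25.
Q wins the runoff.

Q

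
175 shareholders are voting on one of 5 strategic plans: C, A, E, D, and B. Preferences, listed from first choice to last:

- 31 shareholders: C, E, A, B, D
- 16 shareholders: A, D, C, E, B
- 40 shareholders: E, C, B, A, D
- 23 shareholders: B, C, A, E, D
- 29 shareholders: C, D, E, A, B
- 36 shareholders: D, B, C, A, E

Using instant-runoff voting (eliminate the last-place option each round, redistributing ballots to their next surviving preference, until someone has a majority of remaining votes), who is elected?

Round 1: C 60, A 16, E 40, D 36, B 23. Eliminate A.
Round 2: C 60, E 40, D 52, B 23. Eliminate B.
Round 3: C 83, E 40, D 52. Eliminate E.
Round 4: C 123, D 52. C has a majority.

C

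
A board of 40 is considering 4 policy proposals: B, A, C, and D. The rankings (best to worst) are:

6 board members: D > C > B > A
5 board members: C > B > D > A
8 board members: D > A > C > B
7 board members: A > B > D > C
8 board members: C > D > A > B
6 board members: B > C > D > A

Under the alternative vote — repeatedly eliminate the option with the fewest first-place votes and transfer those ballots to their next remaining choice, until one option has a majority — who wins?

D

Round 1: B 6, A 7, C 13, D 14. Eliminate B.
Round 2: A 7, C 19, D 14. Eliminate A.
Round 3: C 19, D 21. D has a majority.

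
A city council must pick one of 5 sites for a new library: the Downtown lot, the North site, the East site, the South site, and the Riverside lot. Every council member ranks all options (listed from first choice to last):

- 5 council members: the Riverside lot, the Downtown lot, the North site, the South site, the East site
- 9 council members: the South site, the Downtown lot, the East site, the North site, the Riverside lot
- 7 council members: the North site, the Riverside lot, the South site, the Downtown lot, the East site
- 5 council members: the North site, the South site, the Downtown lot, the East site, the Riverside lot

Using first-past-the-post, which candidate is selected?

First-place votes: the Downtown lot 0, the North site 12, the East site 0, the South site 9, the Riverside lot 5.
the North site has the most first-place votes.

the North site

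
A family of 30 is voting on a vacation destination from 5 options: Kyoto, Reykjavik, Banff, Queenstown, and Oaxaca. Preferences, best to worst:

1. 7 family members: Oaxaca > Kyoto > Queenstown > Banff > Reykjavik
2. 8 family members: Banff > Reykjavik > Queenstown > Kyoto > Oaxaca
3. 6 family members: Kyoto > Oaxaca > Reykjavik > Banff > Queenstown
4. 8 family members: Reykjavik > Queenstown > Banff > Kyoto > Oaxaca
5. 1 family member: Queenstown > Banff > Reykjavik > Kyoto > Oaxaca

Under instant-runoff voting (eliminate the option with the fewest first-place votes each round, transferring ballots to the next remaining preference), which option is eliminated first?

Queenstown

Round 1: Kyoto 6, Reykjavik 8, Banff 8, Queenstown 1, Oaxaca 7. Eliminate Queenstown.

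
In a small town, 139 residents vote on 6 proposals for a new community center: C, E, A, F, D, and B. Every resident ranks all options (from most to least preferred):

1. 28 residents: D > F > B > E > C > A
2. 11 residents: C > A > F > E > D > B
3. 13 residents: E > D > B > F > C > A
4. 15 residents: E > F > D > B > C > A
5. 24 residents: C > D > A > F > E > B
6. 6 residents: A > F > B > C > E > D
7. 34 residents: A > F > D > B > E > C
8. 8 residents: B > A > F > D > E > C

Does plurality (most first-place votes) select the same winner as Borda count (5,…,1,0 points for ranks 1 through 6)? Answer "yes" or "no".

no

Plurality — first-place votes: C 35, E 28, A 40, F 0, D 28, B 8. Winner: A.
Borda — scores: C 243, E 290, A 348, F 463, D 462, B 279. Winner: F.
The two methods disagree.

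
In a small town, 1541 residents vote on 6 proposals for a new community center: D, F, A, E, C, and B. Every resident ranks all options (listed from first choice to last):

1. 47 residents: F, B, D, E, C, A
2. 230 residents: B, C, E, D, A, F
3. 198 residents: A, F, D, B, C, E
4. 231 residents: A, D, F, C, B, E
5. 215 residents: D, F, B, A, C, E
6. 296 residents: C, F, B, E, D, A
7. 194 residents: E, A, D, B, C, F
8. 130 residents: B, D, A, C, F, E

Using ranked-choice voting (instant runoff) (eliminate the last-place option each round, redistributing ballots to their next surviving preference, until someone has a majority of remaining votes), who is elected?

B

Round 1: D 215, F 47, A 429, E 194, C 296, B 360. Eliminate F.
Round 2: D 215, A 429, E 194, C 296, B 407. Eliminate E.
Round 3: D 215, A 623, C 296, B 407. Eliminate D.
Round 4: A 623, C 296, B 622. Eliminate C.
Round 5: A 623, B 918. B has a majority.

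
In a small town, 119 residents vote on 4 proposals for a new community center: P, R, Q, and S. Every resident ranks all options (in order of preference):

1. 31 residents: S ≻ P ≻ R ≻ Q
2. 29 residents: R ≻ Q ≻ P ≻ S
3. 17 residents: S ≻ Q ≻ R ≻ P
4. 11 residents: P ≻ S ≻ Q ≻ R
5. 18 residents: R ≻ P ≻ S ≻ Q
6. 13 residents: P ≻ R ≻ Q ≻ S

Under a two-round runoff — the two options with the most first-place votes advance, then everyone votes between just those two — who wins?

R

Round 1 first-place votes: P 24, R 47, Q 0, S 48.
S and R advance.
Runoff: S is preferred to R by 59 voters; R by 60.
R wins the runoff.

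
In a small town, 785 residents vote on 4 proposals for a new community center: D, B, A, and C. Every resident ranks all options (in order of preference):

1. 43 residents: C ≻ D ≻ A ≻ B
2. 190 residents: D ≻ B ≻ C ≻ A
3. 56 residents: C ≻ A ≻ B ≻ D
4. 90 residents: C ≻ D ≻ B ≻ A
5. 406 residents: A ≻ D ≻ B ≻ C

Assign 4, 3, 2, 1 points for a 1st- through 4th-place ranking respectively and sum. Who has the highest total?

D

D: 43·3 + 190·4 + 56·1 + 90·3 + 406·3 = 2433
B: 43·1 + 190·3 + 56·2 + 90·2 + 406·2 = 1717
A: 43·2 + 190·1 + 56·3 + 90·1 + 406·4 = 2158
C: 43·4 + 190·2 + 56·4 + 90·4 + 406·1 = 1542
D has the highest Borda score (2433).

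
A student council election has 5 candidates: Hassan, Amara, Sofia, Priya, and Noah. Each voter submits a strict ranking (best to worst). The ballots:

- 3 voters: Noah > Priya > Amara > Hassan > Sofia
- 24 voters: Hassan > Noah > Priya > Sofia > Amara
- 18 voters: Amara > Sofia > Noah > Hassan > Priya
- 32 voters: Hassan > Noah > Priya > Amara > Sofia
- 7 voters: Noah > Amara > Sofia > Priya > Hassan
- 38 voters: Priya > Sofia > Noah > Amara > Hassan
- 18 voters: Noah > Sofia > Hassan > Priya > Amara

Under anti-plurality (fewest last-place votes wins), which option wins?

Noah

Last-place votes: Hassan 45, Amara 42, Sofia 35, Priya 18, Noah 0.
Noah is ranked last by the fewest voters, so Noah wins.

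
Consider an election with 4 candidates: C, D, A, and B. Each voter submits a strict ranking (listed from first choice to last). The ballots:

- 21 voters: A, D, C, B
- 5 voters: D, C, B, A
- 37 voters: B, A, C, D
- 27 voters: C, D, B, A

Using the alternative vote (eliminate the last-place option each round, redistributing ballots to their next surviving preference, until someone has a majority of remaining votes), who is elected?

C

Round 1: C 27, D 5, A 21, B 37. Eliminate D.
Round 2: C 32, A 21, B 37. Eliminate A.
Round 3: C 53, B 37. C has a majority.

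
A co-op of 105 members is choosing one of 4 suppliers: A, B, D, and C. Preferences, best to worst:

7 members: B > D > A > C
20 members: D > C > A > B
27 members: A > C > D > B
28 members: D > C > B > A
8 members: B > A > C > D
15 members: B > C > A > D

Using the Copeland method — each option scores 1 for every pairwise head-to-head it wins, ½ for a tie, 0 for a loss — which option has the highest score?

A: loses to B, D, and C → score 0.
B: beats A; loses to D and C → score 1.
D: beats A, B, and C → score 3.
C: beats A and B; loses to D → score 2.
D has the best pairwise record.

D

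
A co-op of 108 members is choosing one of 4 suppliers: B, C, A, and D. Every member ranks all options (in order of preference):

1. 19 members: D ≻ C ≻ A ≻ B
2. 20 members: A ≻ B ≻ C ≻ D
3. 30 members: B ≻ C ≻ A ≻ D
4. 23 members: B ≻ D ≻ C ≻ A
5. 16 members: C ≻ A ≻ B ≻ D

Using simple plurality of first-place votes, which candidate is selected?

First-place votes: B 53, C 16, A 20, D 19.
B has the most first-place votes.

B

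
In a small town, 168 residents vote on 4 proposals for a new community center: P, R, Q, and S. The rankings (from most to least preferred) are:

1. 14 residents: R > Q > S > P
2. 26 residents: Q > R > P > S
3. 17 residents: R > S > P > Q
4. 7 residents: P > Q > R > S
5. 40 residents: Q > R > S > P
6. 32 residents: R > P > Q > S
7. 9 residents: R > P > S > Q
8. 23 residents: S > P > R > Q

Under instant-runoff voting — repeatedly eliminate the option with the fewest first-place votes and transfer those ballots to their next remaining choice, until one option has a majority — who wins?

R

Round 1: P 7, R 72, Q 66, S 23. Eliminate P.
Round 2: R 72, Q 73, S 23. Eliminate S.
Round 3: R 95, Q 73. R has a majority.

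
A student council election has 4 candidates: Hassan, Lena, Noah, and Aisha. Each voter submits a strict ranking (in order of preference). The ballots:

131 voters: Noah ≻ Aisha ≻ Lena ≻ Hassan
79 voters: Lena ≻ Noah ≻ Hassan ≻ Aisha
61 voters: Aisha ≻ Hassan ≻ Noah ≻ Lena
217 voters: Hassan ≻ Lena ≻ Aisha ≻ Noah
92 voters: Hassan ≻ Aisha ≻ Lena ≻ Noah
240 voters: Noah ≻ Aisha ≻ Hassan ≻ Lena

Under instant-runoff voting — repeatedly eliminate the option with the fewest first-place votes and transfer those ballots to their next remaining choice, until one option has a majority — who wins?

Noah

Round 1: Hassan 309, Lena 79, Noah 371, Aisha 61. Eliminate Aisha.
Round 2: Hassan 370, Lena 79, Noah 371. Eliminate Lena.
Round 3: Hassan 370, Noah 450. Noah has a majority.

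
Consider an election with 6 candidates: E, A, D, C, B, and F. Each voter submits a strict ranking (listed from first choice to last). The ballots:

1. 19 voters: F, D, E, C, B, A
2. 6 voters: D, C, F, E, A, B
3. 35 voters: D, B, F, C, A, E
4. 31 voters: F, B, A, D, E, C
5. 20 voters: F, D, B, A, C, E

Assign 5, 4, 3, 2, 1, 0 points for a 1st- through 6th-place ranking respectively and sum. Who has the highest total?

F

E: 19·3 + 6·2 + 35·0 + 31·1 + 20·0 = 100
A: 19·0 + 6·1 + 35·1 + 31·3 + 20·2 = 174
D: 19·4 + 6·5 + 35·5 + 31·2 + 20·4 = 423
C: 19·2 + 6·4 + 35·2 + 31·0 + 20·1 = 152
B: 19·1 + 6·0 + 35·4 + 31·4 + 20·3 = 343
F: 19·5 + 6·3 + 35·3 + 31·5 + 20·5 = 473
F has the highest Borda score (473).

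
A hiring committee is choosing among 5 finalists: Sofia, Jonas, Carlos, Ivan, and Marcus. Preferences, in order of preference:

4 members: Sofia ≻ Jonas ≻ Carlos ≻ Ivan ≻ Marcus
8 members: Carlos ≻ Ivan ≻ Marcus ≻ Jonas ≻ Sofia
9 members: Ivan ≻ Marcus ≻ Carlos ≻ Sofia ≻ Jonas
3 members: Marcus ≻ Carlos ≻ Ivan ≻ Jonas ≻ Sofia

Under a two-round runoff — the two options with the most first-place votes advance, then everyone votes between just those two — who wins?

Round 1 first-place votes: Sofia 4, Jonas 0, Carlos 8, Ivan 9, Marcus 3.
Ivan and Carlos advance.
Runoff: Ivan is preferred to Carlos by 9 voters; Carlos by 15.
Carlos wins the runoff.

Carlos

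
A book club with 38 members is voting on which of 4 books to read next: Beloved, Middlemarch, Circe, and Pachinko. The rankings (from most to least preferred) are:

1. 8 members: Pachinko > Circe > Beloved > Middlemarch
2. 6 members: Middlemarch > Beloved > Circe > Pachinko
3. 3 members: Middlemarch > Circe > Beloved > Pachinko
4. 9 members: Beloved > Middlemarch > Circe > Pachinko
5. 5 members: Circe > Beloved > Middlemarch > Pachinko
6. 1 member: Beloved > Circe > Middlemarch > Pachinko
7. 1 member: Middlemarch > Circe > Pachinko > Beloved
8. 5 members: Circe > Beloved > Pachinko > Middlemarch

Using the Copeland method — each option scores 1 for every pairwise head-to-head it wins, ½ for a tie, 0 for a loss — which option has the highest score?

Circe

Beloved: beats Middlemarch and Pachinko; loses to Circe → score 2.
Middlemarch: beats Pachinko; ties Circe; loses to Beloved → score 1.5.
Circe: beats Beloved and Pachinko; ties Middlemarch → score 2.5.
Pachinko: loses to Beloved, Middlemarch, and Circe → score 0.
Circe has the best pairwise record.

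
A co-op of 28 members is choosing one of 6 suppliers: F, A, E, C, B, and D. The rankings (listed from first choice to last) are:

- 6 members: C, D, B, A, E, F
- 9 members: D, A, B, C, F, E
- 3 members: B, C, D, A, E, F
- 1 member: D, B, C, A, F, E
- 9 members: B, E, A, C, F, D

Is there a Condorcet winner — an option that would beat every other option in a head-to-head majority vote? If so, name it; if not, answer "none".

Checking pairwise contests:
A beats F 28–0.
B beats A 19–9.
A beats E 19–9.
A beats C 18–10.
D beats B 16–12.
C beats D 18–10.
Every option loses at least one head-to-head, so there is no Condorcet winner.

none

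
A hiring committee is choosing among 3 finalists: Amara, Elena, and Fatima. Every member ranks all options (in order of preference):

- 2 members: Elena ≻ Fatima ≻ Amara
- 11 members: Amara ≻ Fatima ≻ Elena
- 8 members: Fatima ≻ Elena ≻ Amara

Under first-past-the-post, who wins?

Amara

First-place votes: Amara 11, Elena 2, Fatima 8.
Amara has the most first-place votes.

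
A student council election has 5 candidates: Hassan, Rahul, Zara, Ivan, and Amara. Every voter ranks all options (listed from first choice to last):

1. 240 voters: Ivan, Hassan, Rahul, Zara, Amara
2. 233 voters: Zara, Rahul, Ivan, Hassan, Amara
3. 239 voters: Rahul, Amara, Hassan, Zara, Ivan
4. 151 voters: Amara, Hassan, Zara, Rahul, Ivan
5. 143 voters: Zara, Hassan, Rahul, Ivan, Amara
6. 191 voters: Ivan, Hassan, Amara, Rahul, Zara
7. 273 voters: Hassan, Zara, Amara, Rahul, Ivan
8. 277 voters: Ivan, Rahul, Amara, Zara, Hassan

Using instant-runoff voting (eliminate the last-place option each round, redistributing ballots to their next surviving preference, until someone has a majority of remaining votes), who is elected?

Round 1: Hassan 273, Rahul 239, Zara 376, Ivan 708, Amara 151. Eliminate Amara.
Round 2: Hassan 424, Rahul 239, Zara 376, Ivan 708. Eliminate Rahul.
Round 3: Hassan 663, Zara 376, Ivan 708. Eliminate Zara.
Round 4: Hassan 806, Ivan 941. Ivan has a majority.

Ivan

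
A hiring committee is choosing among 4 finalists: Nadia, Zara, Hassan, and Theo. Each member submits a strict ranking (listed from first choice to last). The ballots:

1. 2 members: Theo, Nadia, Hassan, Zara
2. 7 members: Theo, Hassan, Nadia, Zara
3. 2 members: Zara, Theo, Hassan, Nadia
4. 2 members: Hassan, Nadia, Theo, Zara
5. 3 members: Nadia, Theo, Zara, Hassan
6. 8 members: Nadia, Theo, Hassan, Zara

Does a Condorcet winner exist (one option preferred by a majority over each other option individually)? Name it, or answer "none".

Nadia vs Zara: 22–2 for Nadia.
Nadia vs Hassan: 13–11 for Nadia.
Nadia vs Theo: 13–11 for Nadia.
Nadia beats every other option head-to-head.

Nadia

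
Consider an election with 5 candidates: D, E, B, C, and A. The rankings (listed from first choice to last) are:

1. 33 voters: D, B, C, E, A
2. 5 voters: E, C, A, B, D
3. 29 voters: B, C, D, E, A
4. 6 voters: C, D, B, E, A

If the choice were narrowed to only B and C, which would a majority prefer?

Voters preferring B to C: 62; preferring C to B: 11.
B wins the head-to-head.

B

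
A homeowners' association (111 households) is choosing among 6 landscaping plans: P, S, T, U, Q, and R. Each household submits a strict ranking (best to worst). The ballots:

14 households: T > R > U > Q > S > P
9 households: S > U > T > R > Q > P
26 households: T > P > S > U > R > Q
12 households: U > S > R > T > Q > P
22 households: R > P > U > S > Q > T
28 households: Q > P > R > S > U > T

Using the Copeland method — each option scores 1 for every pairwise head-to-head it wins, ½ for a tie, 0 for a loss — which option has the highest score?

R

P: beats S and U; loses to T, Q, and R → score 2.
S: beats T, U, and Q; loses to P and R → score 3.
T: beats P and Q; loses to S, U, and R → score 2.
U: beats T and Q; loses to P, S, and R → score 2.
Q: beats P; loses to S, T, U, and R → score 1.
R: beats P, S, T, U, and Q → score 5.
R has the best pairwise record.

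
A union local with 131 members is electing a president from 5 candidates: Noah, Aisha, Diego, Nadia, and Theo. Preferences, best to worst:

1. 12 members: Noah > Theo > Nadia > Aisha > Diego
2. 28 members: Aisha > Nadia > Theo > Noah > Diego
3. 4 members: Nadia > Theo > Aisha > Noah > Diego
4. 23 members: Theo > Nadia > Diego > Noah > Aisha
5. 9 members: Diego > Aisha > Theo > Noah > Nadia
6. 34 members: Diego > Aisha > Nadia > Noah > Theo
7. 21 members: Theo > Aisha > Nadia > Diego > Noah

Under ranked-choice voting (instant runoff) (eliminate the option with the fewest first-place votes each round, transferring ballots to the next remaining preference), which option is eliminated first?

Nadia

Round 1: Noah 12, Aisha 28, Diego 43, Nadia 4, Theo 44. Eliminate Nadia.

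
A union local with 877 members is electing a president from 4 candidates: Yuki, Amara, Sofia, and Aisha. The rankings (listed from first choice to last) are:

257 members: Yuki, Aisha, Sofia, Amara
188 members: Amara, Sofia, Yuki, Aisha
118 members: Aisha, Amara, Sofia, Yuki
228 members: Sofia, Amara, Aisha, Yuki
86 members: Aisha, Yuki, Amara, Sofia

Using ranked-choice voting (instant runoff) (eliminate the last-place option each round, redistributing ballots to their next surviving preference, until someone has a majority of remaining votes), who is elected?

Round 1: Yuki 257, Amara 188, Sofia 228, Aisha 204. Eliminate Amara.
Round 2: Yuki 257, Sofia 416, Aisha 204. Eliminate Aisha.
Round 3: Yuki 343, Sofia 534. Sofia has a majority.

Sofia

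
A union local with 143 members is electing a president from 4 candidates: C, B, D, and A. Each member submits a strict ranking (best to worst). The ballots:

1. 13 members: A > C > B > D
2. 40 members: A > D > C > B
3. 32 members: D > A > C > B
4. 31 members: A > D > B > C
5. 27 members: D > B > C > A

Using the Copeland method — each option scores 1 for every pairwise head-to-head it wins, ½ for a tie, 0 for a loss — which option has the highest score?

A

C: beats B; loses to D and A → score 1.
B: loses to C, D, and A → score 0.
D: beats C and B; loses to A → score 2.
A: beats C, B, and D → score 3.
A has the best pairwise record.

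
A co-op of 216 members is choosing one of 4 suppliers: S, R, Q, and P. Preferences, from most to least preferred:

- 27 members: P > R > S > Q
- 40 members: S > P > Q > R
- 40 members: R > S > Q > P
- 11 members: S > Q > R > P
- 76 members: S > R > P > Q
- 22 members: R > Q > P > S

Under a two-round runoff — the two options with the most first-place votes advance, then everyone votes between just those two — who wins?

S

Round 1 first-place votes: S 127, R 62, Q 0, P 27.
S and R advance.
Runoff: S is preferred to R by 127 voters; R by 89.
S wins the runoff.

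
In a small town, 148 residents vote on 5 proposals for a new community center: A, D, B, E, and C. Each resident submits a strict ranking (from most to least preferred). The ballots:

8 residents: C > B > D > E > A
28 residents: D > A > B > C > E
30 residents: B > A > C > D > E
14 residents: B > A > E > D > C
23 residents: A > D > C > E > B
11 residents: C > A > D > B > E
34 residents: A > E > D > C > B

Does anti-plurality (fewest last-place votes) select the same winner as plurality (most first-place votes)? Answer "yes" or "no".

Anti-plurality — last-place votes: A 8, D 0, B 57, E 69, C 14. Winner: D.
Plurality — first-place votes: A 57, D 28, B 44, E 0, C 19. Winner: A.
The two methods disagree.

no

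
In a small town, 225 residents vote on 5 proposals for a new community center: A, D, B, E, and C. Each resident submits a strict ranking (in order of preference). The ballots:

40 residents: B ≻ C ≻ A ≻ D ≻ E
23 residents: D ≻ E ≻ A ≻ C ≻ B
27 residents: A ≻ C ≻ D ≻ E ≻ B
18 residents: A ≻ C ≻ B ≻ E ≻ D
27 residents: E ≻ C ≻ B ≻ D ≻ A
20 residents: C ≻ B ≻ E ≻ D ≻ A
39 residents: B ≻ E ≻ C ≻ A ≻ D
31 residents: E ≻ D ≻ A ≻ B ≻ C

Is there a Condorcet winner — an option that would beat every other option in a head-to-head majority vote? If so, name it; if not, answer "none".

Checking pairwise contests:
B beats A 126–99.
A beats D 124–101.
C beats B 115–110.
B beats E 117–108.
E beats C 120–105.
Every option loses at least one head-to-head, so there is no Condorcet winner.

none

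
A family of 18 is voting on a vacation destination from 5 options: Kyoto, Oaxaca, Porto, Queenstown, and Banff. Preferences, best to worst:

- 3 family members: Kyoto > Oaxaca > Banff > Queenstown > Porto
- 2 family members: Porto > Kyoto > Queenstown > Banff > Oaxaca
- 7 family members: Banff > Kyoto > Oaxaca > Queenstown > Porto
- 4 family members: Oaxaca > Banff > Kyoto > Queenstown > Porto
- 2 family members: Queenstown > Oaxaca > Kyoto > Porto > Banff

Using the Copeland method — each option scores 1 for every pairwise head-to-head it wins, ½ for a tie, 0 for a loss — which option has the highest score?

Banff

Kyoto: beats Oaxaca, Porto, and Queenstown; loses to Banff → score 3.
Oaxaca: beats Porto and Queenstown; ties Banff; loses to Kyoto → score 2.5.
Porto: loses to Kyoto, Oaxaca, Queenstown, and Banff → score 0.
Queenstown: beats Porto; loses to Kyoto, Oaxaca, and Banff → score 1.
Banff: beats Kyoto, Porto, and Queenstown; ties Oaxaca → score 3.5.
Banff has the best pairwise record.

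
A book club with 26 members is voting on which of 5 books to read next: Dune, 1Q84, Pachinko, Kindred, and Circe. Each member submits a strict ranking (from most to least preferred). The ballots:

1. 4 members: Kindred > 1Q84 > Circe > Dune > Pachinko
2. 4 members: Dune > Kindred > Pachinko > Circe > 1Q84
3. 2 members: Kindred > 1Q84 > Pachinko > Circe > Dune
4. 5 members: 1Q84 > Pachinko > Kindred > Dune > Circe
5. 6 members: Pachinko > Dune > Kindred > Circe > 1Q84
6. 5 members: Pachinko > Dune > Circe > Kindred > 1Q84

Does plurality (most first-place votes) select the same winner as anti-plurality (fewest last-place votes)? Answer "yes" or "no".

no

Plurality — first-place votes: Dune 4, 1Q84 5, Pachinko 11, Kindred 6, Circe 0. Winner: Pachinko.
Anti-plurality — last-place votes: Dune 2, 1Q84 15, Pachinko 4, Kindred 0, Circe 5. Winner: Kindred.
The two methods disagree.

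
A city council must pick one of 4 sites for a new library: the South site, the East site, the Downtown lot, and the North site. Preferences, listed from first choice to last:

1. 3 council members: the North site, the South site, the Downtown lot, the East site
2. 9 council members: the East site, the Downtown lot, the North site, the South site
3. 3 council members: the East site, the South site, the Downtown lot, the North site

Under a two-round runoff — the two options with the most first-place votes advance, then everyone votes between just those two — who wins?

Round 1 first-place votes: the South site 0, the East site 12, the Downtown lot 0, the North site 3.
the East site and the North site advance.
Runoff: the East site is preferred to the North site by 12 voters; the North site by 3.
the East site wins the runoff.

the East site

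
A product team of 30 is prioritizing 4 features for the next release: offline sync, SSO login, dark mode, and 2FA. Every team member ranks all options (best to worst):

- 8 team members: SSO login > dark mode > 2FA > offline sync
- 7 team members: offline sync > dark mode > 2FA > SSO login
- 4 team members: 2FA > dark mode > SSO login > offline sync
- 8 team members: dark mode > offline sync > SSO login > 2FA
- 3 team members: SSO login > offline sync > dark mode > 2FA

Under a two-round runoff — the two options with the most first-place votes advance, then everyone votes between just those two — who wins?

dark mode

Round 1 first-place votes: offline sync 7, SSO login 11, dark mode 8, 2FA 4.
SSO login and dark mode advance.
Runoff: SSO login is preferred to dark mode by 11 voters; dark mode by 19.
dark mode wins the runoff.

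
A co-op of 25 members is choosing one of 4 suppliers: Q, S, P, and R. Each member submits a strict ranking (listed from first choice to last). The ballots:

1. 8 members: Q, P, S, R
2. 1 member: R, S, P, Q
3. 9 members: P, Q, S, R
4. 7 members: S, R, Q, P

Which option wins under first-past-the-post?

First-place votes: Q 8, S 7, P 9, R 1.
P has the most first-place votes.

P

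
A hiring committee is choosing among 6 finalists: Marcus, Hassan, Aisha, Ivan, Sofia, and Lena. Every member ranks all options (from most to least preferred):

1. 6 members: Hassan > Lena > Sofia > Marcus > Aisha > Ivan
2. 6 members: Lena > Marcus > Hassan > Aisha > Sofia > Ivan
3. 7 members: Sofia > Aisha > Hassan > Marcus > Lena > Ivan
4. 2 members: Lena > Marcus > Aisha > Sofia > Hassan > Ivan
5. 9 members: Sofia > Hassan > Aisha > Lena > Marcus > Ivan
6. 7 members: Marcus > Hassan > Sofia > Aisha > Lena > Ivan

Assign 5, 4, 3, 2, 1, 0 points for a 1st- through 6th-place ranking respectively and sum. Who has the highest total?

Marcus: 6·2 + 6·4 + 7·2 + 2·4 + 9·1 + 7·5 = 102
Hassan: 6·5 + 6·3 + 7·3 + 2·1 + 9·4 + 7·4 = 135
Aisha: 6·1 + 6·2 + 7·4 + 2·3 + 9·3 + 7·2 = 93
Ivan: 6·0 + 6·0 + 7·0 + 2·0 + 9·0 + 7·0 = 0
Sofia: 6·3 + 6·1 + 7·5 + 2·2 + 9·5 + 7·3 = 129
Lena: 6·4 + 6·5 + 7·1 + 2·5 + 9·2 + 7·1 = 96
Hassan has the highest Borda score (135).

Hassan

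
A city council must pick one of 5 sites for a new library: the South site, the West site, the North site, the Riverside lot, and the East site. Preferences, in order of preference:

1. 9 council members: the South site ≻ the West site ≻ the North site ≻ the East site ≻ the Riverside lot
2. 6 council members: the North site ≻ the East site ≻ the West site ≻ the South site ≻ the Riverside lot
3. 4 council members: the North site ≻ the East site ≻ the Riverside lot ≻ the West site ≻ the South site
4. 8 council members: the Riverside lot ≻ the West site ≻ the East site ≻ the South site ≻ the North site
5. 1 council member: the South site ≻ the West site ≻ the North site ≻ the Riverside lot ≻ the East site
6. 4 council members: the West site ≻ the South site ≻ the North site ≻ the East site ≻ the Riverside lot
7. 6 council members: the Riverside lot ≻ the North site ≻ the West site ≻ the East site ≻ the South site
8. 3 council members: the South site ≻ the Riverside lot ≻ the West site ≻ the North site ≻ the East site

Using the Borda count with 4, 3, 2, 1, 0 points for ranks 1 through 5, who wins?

the South site: 9·4 + 6·1 + 4·0 + 8·1 + 1·4 + 4·3 + 6·0 + 3·4 = 78
the West site: 9·3 + 6·2 + 4·1 + 8·3 + 1·3 + 4·4 + 6·2 + 3·2 = 104
the North site: 9·2 + 6·4 + 4·4 + 8·0 + 1·2 + 4·2 + 6·3 + 3·1 = 89
the Riverside lot: 9·0 + 6·0 + 4·2 + 8·4 + 1·1 + 4·0 + 6·4 + 3·3 = 74
the East site: 9·1 + 6·3 + 4·3 + 8·2 + 1·0 + 4·1 + 6·1 + 3·0 = 65
the West site has the highest Borda score (104).

the West site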